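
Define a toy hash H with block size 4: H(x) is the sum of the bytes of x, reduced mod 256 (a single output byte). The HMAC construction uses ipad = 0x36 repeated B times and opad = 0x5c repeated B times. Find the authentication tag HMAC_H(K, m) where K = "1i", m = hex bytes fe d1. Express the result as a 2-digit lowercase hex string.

Key "1i" = 31 69 is 2 bytes ≤ B = 4; zero-pad to 4 bytes: K' = 31 69 00 00.
K' ⊕ ipad = 07 5f 36 36.  K' ⊕ opad = 6d 35 5c 5c.
Inner input = (K'⊕ipad) ∥ m = 07 5f 36 36 ∥ fe d1.
Inner hash: sum = 7+95+54+54+254+209 = 673; mod 256 = 161 → a1.
Outer input = (K'⊕opad) ∥ inner = 6d 35 5c 5c ∥ a1.
Outer hash (tag): sum = 109+53+92+92+161 = 507; mod 256 = 251 → fb.

fb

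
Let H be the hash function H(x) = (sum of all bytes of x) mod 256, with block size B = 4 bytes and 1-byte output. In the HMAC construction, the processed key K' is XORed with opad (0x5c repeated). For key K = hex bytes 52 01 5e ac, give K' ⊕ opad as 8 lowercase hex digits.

Key hex bytes 52 01 5e ac is exactly B = 4 bytes: K' = 52 01 5e ac.
XOR each byte with 0x5c: 52⊕5c=0e, 01⊕5c=5d, 5e⊕5c=02, ac⊕5c=f0.

0e5d02f0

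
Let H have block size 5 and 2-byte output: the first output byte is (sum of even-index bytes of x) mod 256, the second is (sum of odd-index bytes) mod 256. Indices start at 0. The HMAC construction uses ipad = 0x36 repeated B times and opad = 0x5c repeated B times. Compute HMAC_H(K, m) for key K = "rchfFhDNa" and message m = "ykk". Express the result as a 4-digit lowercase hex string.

Key "rchfFhDNa" = 72 63 68 66 46 68 44 4e 61 is 9 bytes > B = 5, so hash it first: H(key) = c5 7f, then zero-pad to 5 bytes: K' = c5 7f 00 00 00.
K' ⊕ ipad = f3 49 36 36 36.  K' ⊕ opad = 99 23 5c 5c 5c.
Inner input = (K'⊕ipad) ∥ m = f3 49 36 36 36 ∥ 79 6b 6b.
Inner hash: even-index sum = 458 mod 256 = 202; odd-index sum = 355 mod 256 = 99 → ca 63.
Outer input = (K'⊕opad) ∥ inner = 99 23 5c 5c 5c ∥ ca 63.
Outer hash (tag): even-index sum = 436 mod 256 = 180; odd-index sum = 329 mod 256 = 73 → b4 49.

b449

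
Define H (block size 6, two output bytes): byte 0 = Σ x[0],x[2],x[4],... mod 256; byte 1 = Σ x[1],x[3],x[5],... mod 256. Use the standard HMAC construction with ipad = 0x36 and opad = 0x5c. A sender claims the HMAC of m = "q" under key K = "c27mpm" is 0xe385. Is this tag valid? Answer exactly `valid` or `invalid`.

invalid

Key "c27mpm" = 63 32 37 6d 70 6d is exactly B = 6 bytes: K' = 63 32 37 6d 70 6d.
K' ⊕ ipad = 55 04 01 5b 46 5b; K' ⊕ opad = 3f 6e 6b 31 2c 31.
Inner hash: even-index sum = 269 mod 256 = 13; odd-index sum = 186 mod 256 = 186 → 0d ba.
Outer hash (recomputed tag): even-index sum = 227 mod 256 = 227; odd-index sum = 394 mod 256 = 138 → e3 8a.
Recomputed tag = e38a; claimed = e385 → mismatch.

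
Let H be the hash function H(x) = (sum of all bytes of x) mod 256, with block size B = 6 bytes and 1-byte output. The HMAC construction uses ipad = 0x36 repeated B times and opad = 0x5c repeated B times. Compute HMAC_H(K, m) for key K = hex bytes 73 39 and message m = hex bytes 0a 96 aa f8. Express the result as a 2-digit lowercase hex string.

72

Key hex bytes 73 39 is 2 bytes ≤ B = 6; zero-pad to 6 bytes: K' = 73 39 00 00 00 00.
K' ⊕ ipad = 45 0f 36 36 36 36.  K' ⊕ opad = 2f 65 5c 5c 5c 5c.
Inner input = (K'⊕ipad) ∥ m = 45 0f 36 36 36 36 ∥ 0a 96 aa f8.
Inner hash: sum = 69+15+54+54+54+54+10+150+170+248 = 878; mod 256 = 110 → 6e.
Outer input = (K'⊕opad) ∥ inner = 2f 65 5c 5c 5c 5c ∥ 6e.
Outer hash (tag): sum = 47+101+92+92+92+92+110 = 626; mod 256 = 114 → 72.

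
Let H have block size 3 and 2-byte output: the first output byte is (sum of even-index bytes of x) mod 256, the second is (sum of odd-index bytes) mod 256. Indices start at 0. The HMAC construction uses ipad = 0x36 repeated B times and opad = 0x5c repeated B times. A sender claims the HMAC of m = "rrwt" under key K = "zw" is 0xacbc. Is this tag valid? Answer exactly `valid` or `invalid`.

Key "zw" = 7a 77 is 2 bytes ≤ B = 3; zero-pad to 3 bytes: K' = 7a 77 00.
K' ⊕ ipad = 4c 41 36; K' ⊕ opad = 26 2b 5c.
Inner hash: even-index sum = 360 mod 256 = 104; odd-index sum = 298 mod 256 = 42 → 68 2a.
Outer hash (recomputed tag): even-index sum = 172 mod 256 = 172; odd-index sum = 147 mod 256 = 147 → ac 93.
Recomputed tag = ac93; claimed = acbc → mismatch.

invalid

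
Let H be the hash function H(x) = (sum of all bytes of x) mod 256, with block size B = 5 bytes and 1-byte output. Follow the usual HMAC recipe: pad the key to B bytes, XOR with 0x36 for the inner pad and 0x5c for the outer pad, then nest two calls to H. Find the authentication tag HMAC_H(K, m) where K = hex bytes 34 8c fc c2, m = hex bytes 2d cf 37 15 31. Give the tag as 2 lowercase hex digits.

Key hex bytes 34 8c fc c2 is 4 bytes ≤ B = 5; zero-pad to 5 bytes: K' = 34 8c fc c2 00.
K' ⊕ ipad = 02 ba ca f4 36.  K' ⊕ opad = 68 d0 a0 9e 5c.
Inner input = (K'⊕ipad) ∥ m = 02 ba ca f4 36 ∥ 2d cf 37 15 31.
Inner hash: sum = 2+186+202+244+54+45+207+55+21+49 = 1065; mod 256 = 41 → 29.
Outer input = (K'⊕opad) ∥ inner = 68 d0 a0 9e 5c ∥ 29.
Outer hash (tag): sum = 104+208+160+158+92+41 = 763; mod 256 = 251 → fb.

fb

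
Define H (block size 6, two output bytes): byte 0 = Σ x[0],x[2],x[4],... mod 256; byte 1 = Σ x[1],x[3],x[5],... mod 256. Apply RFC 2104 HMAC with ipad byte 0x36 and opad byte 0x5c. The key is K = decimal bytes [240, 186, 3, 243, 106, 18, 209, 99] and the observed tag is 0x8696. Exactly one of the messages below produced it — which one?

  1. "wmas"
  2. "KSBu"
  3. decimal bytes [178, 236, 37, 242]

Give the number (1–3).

1

Key decimal bytes [240, 186, 3, 243, 106, 18, 209, 99] = f0 ba 03 f3 6a 12 d1 63 is 8 bytes > B = 6, so hash it first: H(key) = 2e 22, then zero-pad to 6 bytes: K' = 2e 22 00 00 00 00.
K' ⊕ ipad = 18 14 36 36 36 36; K' ⊕ opad = 72 7e 5c 5c 5c 5c.
m1: inner = H(18 14 36 36 36 36 77 6d 61 73) = 5c 60; tag = H(72 7e 5c 5c 5c 5c 5c 60) = 8696 ← matches
m2: inner = H(18 14 36 36 36 36 4b 53 42 75) = 11 48; tag = H(72 7e 5c 5c 5c 5c 11 48) = 3b7e
m3: inner = H(18 14 36 36 36 36 b2 ec 25 f2) = 5b 5e; tag = H(72 7e 5c 5c 5c 5c 5b 5e) = 8594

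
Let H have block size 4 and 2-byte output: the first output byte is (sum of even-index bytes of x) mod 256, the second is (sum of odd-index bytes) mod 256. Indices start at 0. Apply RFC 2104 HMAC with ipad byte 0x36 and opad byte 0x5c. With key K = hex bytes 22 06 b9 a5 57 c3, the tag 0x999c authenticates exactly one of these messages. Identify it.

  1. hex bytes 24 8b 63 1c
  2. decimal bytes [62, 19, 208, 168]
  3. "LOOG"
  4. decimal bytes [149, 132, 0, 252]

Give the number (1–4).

4

Key hex bytes 22 06 b9 a5 57 c3 is 6 bytes > B = 4, so hash it first: H(key) = 32 6e, then zero-pad to 4 bytes: K' = 32 6e 00 00.
K' ⊕ ipad = 04 58 36 36; K' ⊕ opad = 6e 32 5c 5c.
m1: inner = H(04 58 36 36 24 8b 63 1c) = c1 35; tag = H(6e 32 5c 5c c1 35) = 8bc3
m2: inner = H(04 58 36 36 3e 13 d0 a8) = 48 49; tag = H(6e 32 5c 5c 48 49) = 12d7
m3: inner = H(04 58 36 36 4c 4f 4f 47) = d5 24; tag = H(6e 32 5c 5c d5 24) = 9fb2
m4: inner = H(04 58 36 36 95 84 00 fc) = cf 0e; tag = H(6e 32 5c 5c cf 0e) = 999c ← matches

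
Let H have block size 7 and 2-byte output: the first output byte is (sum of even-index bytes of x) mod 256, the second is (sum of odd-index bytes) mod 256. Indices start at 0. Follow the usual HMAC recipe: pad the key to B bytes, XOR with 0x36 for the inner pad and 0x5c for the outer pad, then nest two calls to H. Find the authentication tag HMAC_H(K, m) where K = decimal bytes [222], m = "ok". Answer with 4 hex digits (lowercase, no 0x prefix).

a709

Key decimal bytes [222] = de is 1 byte ≤ B = 7; zero-pad to 7 bytes: K' = de 00 00 00 00 00 00.
K' ⊕ ipad = e8 36 36 36 36 36 36.  K' ⊕ opad = 82 5c 5c 5c 5c 5c 5c.
Inner input = (K'⊕ipad) ∥ m = e8 36 36 36 36 36 36 ∥ 6f 6b.
Inner hash: even-index sum = 501 mod 256 = 245; odd-index sum = 273 mod 256 = 17 → f5 11.
Outer input = (K'⊕opad) ∥ inner = 82 5c 5c 5c 5c 5c 5c ∥ f5 11.
Outer hash (tag): even-index sum = 423 mod 256 = 167; odd-index sum = 521 mod 256 = 9 → a7 09.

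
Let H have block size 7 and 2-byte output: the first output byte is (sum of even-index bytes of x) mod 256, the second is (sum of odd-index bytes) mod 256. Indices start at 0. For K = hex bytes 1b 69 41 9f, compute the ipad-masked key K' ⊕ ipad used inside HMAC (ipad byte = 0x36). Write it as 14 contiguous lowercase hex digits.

Key hex bytes 1b 69 41 9f is 4 bytes ≤ B = 7; zero-pad to 7 bytes: K' = 1b 69 41 9f 00 00 00.
XOR each byte with 0x36: 1b⊕36=2d, 69⊕36=5f, 41⊕36=77, 9f⊕36=a9, 00⊕36=36, 00⊕36=36, 00⊕36=36.

2d5f77a9363636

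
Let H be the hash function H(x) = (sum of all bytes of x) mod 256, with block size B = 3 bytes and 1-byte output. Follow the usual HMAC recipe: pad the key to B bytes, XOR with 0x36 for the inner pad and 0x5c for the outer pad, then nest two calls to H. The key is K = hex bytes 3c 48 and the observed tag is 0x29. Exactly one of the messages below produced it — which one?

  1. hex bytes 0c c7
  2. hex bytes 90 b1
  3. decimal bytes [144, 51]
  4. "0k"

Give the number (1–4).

4

Key hex bytes 3c 48 is 2 bytes ≤ B = 3; zero-pad to 3 bytes: K' = 3c 48 00.
K' ⊕ ipad = 0a 7e 36; K' ⊕ opad = 60 14 5c.
m1: inner = H(0a 7e 36 0c c7) = 91; tag = H(60 14 5c 91) = 61
m2: inner = H(0a 7e 36 90 b1) = ff; tag = H(60 14 5c ff) = cf
m3: inner = H(0a 7e 36 90 33) = 81; tag = H(60 14 5c 81) = 51
m4: inner = H(0a 7e 36 30 6b) = 59; tag = H(60 14 5c 59) = 29 ← matches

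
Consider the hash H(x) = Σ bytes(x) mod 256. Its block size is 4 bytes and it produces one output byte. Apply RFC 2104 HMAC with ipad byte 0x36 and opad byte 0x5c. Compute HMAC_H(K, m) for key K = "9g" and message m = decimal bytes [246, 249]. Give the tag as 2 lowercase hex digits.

13

Key "9g" = 39 67 is 2 bytes ≤ B = 4; zero-pad to 4 bytes: K' = 39 67 00 00.
K' ⊕ ipad = 0f 51 36 36.  K' ⊕ opad = 65 3b 5c 5c.
Inner input = (K'⊕ipad) ∥ m = 0f 51 36 36 ∥ f6 f9.
Inner hash: sum = 15+81+54+54+246+249 = 699; mod 256 = 187 → bb.
Outer input = (K'⊕opad) ∥ inner = 65 3b 5c 5c ∥ bb.
Outer hash (tag): sum = 101+59+92+92+187 = 531; mod 256 = 19 → 13.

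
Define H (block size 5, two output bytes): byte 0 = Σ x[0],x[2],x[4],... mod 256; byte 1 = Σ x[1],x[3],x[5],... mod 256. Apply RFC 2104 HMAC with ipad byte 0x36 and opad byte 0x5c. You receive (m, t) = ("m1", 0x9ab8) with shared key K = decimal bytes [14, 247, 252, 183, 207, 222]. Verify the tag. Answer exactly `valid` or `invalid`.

Key decimal bytes [14, 247, 252, 183, 207, 222] = 0e f7 fc b7 cf de is 6 bytes > B = 5, so hash it first: H(key) = d9 8c, then zero-pad to 5 bytes: K' = d9 8c 00 00 00.
K' ⊕ ipad = ef ba 36 36 36; K' ⊕ opad = 85 d0 5c 5c 5c.
Inner hash: even-index sum = 396 mod 256 = 140; odd-index sum = 349 mod 256 = 93 → 8c 5d.
Outer hash (recomputed tag): even-index sum = 410 mod 256 = 154; odd-index sum = 440 mod 256 = 184 → 9a b8.
Recomputed tag = 9ab8; claimed = 9ab8 → match.

valid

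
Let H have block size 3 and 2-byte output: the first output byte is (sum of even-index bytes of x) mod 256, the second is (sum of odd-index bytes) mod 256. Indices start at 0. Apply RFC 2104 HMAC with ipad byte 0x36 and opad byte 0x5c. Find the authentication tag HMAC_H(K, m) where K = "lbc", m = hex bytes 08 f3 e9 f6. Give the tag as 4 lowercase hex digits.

b4d6

Key "lbc" = 6c 62 63 is exactly B = 3 bytes: K' = 6c 62 63.
K' ⊕ ipad = 5a 54 55.  K' ⊕ opad = 30 3e 3f.
Inner input = (K'⊕ipad) ∥ m = 5a 54 55 ∥ 08 f3 e9 f6.
Inner hash: even-index sum = 664 mod 256 = 152; odd-index sum = 325 mod 256 = 69 → 98 45.
Outer input = (K'⊕opad) ∥ inner = 30 3e 3f ∥ 98 45.
Outer hash (tag): even-index sum = 180 mod 256 = 180; odd-index sum = 214 mod 256 = 214 → b4 d6.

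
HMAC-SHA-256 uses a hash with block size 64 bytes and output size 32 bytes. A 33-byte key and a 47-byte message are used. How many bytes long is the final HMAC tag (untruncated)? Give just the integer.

The tag is one SHA-256 digest: 32 bytes.

32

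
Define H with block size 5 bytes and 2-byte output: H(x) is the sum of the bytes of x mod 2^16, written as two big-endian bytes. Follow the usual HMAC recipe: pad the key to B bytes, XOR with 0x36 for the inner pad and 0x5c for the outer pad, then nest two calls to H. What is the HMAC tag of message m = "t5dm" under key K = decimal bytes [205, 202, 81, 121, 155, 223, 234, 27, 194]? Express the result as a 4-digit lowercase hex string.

0350

Key decimal bytes [205, 202, 81, 121, 155, 223, 234, 27, 194] = cd ca 51 79 9b df ea 1b c2 is 9 bytes > B = 5, so hash it first: H(key) = 05 a2, then zero-pad to 5 bytes: K' = 05 a2 00 00 00.
K' ⊕ ipad = 33 94 36 36 36.  K' ⊕ opad = 59 fe 5c 5c 5c.
Inner input = (K'⊕ipad) ∥ m = 33 94 36 36 36 ∥ 74 35 64 6d.
Inner hash: sum = 51+148+54+54+54+116+53+100+109 = 739 → 02 e3.
Outer input = (K'⊕opad) ∥ inner = 59 fe 5c 5c 5c ∥ 02 e3.
Outer hash (tag): sum = 89+254+92+92+92+2+227 = 848 → 03 50.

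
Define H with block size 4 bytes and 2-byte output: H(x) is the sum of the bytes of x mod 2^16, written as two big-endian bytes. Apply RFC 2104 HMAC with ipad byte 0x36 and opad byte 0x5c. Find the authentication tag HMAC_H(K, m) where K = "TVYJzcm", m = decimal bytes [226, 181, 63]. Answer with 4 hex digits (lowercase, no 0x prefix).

Key "TVYJzcm" = 54 56 59 4a 7a 63 6d is 7 bytes > B = 4, so hash it first: H(key) = 02 97, then zero-pad to 4 bytes: K' = 02 97 00 00.
K' ⊕ ipad = 34 a1 36 36.  K' ⊕ opad = 5e cb 5c 5c.
Inner input = (K'⊕ipad) ∥ m = 34 a1 36 36 ∥ e2 b5 3f.
Inner hash: sum = 52+161+54+54+226+181+63 = 791 → 03 17.
Outer input = (K'⊕opad) ∥ inner = 5e cb 5c 5c ∥ 03 17.
Outer hash (tag): sum = 94+203+92+92+3+23 = 507 → 01 fb.

01fb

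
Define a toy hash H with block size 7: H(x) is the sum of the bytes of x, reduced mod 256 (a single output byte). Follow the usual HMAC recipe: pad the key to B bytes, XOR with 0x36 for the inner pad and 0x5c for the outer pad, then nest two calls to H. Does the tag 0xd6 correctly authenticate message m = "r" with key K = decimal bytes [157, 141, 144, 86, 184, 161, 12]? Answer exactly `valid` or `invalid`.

valid

Key decimal bytes [157, 141, 144, 86, 184, 161, 12] = 9d 8d 90 56 b8 a1 0c is exactly B = 7 bytes: K' = 9d 8d 90 56 b8 a1 0c.
K' ⊕ ipad = ab bb a6 60 8e 97 3a; K' ⊕ opad = c1 d1 cc 0a e4 fd 50.
Inner hash: sum = 171+187+166+96+142+151+58+114 = 1085; mod 256 = 61 → 3d.
Outer hash (recomputed tag): sum = 193+209+204+10+228+253+80+61 = 1238; mod 256 = 214 → d6.
Recomputed tag = d6; claimed = d6 → match.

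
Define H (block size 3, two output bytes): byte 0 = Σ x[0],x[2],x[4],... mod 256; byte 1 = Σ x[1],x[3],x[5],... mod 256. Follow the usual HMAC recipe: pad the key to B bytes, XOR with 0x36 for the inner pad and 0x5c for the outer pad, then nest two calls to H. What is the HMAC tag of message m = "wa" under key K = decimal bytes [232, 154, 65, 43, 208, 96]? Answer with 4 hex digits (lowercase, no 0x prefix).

Key decimal bytes [232, 154, 65, 43, 208, 96] = e8 9a 41 2b d0 60 is 6 bytes > B = 3, so hash it first: H(key) = f9 25, then zero-pad to 3 bytes: K' = f9 25 00.
K' ⊕ ipad = cf 13 36.  K' ⊕ opad = a5 79 5c.
Inner input = (K'⊕ipad) ∥ m = cf 13 36 ∥ 77 61.
Inner hash: even-index sum = 358 mod 256 = 102; odd-index sum = 138 mod 256 = 138 → 66 8a.
Outer input = (K'⊕opad) ∥ inner = a5 79 5c ∥ 66 8a.
Outer hash (tag): even-index sum = 395 mod 256 = 139; odd-index sum = 223 mod 256 = 223 → 8b df.

8bdf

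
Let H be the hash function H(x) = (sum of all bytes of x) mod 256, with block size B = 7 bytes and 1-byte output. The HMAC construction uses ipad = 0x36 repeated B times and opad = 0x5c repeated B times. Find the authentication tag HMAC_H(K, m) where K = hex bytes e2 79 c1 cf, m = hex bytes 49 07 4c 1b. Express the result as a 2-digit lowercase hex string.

93

Key hex bytes e2 79 c1 cf is 4 bytes ≤ B = 7; zero-pad to 7 bytes: K' = e2 79 c1 cf 00 00 00.
K' ⊕ ipad = d4 4f f7 f9 36 36 36.  K' ⊕ opad = be 25 9d 93 5c 5c 5c.
Inner input = (K'⊕ipad) ∥ m = d4 4f f7 f9 36 36 36 ∥ 49 07 4c 1b.
Inner hash: sum = 212+79+247+249+54+54+54+73+7+76+27 = 1132; mod 256 = 108 → 6c.
Outer input = (K'⊕opad) ∥ inner = be 25 9d 93 5c 5c 5c ∥ 6c.
Outer hash (tag): sum = 190+37+157+147+92+92+92+108 = 915; mod 256 = 147 → 93.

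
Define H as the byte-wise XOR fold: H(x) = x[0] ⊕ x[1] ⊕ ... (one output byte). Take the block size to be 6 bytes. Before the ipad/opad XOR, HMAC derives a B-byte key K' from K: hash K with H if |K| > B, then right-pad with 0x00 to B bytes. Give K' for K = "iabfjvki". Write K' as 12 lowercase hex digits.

120000000000

|K| = 8 > B = 6, so first hash the key.
H(K): XOR 69⊕61⊕62⊕66⊕6a⊕76⊕6b⊕69 = 12.
Zero-pad H(K) = 12 to 6 bytes: K' = 12 00 00 00 00 00.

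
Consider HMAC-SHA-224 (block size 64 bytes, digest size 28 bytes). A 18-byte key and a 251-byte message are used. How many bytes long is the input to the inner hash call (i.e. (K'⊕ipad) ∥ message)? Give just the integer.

315

Key is 18 ≤ 64 bytes, zero-padded: |K'| = 64.
Inner input = (K'⊕ipad) ∥ m → 64 + 251 = 315 bytes.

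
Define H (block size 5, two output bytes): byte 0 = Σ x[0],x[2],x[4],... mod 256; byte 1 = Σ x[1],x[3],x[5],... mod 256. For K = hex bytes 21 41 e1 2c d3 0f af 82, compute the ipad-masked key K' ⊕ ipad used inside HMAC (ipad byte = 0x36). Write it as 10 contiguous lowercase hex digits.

Key hex bytes 21 41 e1 2c d3 0f af 82 is 8 bytes > B = 5, so hash it first: H(key) = 84 fe, then zero-pad to 5 bytes: K' = 84 fe 00 00 00.
XOR each byte with 0x36: 84⊕36=b2, fe⊕36=c8, 00⊕36=36, 00⊕36=36, 00⊕36=36.

b2c8363636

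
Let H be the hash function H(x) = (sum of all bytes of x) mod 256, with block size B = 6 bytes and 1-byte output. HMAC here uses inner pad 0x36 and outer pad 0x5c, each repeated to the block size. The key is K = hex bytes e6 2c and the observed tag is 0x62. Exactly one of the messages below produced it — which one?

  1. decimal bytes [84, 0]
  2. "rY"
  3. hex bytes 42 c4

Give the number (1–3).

Key hex bytes e6 2c is 2 bytes ≤ B = 6; zero-pad to 6 bytes: K' = e6 2c 00 00 00 00.
K' ⊕ ipad = d0 1a 36 36 36 36; K' ⊕ opad = ba 70 5c 5c 5c 5c.
m1: inner = H(d0 1a 36 36 36 36 54 00) = 16; tag = H(ba 70 5c 5c 5c 5c 16) = b0
m2: inner = H(d0 1a 36 36 36 36 72 59) = 8d; tag = H(ba 70 5c 5c 5c 5c 8d) = 27
m3: inner = H(d0 1a 36 36 36 36 42 c4) = c8; tag = H(ba 70 5c 5c 5c 5c c8) = 62 ← matches

3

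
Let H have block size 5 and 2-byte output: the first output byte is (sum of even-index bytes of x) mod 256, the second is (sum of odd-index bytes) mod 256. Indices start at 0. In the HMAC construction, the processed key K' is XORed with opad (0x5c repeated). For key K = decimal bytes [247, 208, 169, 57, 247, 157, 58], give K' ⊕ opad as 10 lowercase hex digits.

Key decimal bytes [247, 208, 169, 57, 247, 157, 58] = f7 d0 a9 39 f7 9d 3a is 7 bytes > B = 5, so hash it first: H(key) = d1 a6, then zero-pad to 5 bytes: K' = d1 a6 00 00 00.
XOR each byte with 0x5c: d1⊕5c=8d, a6⊕5c=fa, 00⊕5c=5c, 00⊕5c=5c, 00⊕5c=5c.

8dfa5c5c5c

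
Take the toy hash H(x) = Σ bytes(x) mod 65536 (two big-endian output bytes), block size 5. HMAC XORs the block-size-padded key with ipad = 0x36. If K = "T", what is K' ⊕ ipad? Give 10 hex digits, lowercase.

Key "T" = 54 is 1 byte ≤ B = 5; zero-pad to 5 bytes: K' = 54 00 00 00 00.
XOR each byte with 0x36: 54⊕36=62, 00⊕36=36, 00⊕36=36, 00⊕36=36, 00⊕36=36.

6236363636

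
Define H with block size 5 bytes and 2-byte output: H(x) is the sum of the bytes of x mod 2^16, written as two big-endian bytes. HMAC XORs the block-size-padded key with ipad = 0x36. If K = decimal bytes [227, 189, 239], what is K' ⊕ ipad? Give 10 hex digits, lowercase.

d58bd93636

Key decimal bytes [227, 189, 239] = e3 bd ef is 3 bytes ≤ B = 5; zero-pad to 5 bytes: K' = e3 bd ef 00 00.
XOR each byte with 0x36: e3⊕36=d5, bd⊕36=8b, ef⊕36=d9, 00⊕36=36, 00⊕36=36.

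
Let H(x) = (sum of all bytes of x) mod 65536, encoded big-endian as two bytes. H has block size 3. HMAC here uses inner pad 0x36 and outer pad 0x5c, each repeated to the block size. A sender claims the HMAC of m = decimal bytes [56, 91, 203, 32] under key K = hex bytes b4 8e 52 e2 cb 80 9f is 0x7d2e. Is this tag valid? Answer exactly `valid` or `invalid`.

Key hex bytes b4 8e 52 e2 cb 80 9f is 7 bytes > B = 3, so hash it first: H(key) = 04 60, then zero-pad to 3 bytes: K' = 04 60 00.
K' ⊕ ipad = 32 56 36; K' ⊕ opad = 58 3c 5c.
Inner hash: sum = 50+86+54+56+91+203+32 = 572 → 02 3c.
Outer hash (recomputed tag): sum = 88+60+92+2+60 = 302 → 01 2e.
Recomputed tag = 012e; claimed = 7d2e → mismatch.

invalid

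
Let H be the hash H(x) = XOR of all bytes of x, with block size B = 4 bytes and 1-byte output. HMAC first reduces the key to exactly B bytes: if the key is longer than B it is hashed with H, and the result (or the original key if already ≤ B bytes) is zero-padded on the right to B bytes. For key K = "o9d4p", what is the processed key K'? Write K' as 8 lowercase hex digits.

|K| = 5 > B = 4, so first hash the key.
H(K): XOR 6f⊕39⊕64⊕34⊕70 = 76.
Zero-pad H(K) = 76 to 4 bytes: K' = 76 00 00 00.

76000000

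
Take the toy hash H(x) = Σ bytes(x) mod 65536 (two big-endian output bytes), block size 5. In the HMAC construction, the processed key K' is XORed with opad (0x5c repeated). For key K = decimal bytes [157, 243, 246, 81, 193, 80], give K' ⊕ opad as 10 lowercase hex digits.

5fb45c5c5c

Key decimal bytes [157, 243, 246, 81, 193, 80] = 9d f3 f6 51 c1 50 is 6 bytes > B = 5, so hash it first: H(key) = 03 e8, then zero-pad to 5 bytes: K' = 03 e8 00 00 00.
XOR each byte with 0x5c: 03⊕5c=5f, e8⊕5c=b4, 00⊕5c=5c, 00⊕5c=5c, 00⊕5c=5c.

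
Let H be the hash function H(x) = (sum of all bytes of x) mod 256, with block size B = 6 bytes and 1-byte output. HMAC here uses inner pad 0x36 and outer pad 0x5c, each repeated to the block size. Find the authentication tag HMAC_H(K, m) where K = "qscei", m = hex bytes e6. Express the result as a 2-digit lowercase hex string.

14

Key "qscei" = 71 73 63 65 69 is 5 bytes ≤ B = 6; zero-pad to 6 bytes: K' = 71 73 63 65 69 00.
K' ⊕ ipad = 47 45 55 53 5f 36.  K' ⊕ opad = 2d 2f 3f 39 35 5c.
Inner input = (K'⊕ipad) ∥ m = 47 45 55 53 5f 36 ∥ e6.
Inner hash: sum = 71+69+85+83+95+54+230 = 687; mod 256 = 175 → af.
Outer input = (K'⊕opad) ∥ inner = 2d 2f 3f 39 35 5c ∥ af.
Outer hash (tag): sum = 45+47+63+57+53+92+175 = 532; mod 256 = 20 → 14.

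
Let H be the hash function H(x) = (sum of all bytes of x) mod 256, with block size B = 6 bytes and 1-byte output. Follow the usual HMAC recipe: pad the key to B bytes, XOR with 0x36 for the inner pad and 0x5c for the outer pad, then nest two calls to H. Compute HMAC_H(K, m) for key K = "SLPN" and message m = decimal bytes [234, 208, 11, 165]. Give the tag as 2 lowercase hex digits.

88

Key "SLPN" = 53 4c 50 4e is 4 bytes ≤ B = 6; zero-pad to 6 bytes: K' = 53 4c 50 4e 00 00.
K' ⊕ ipad = 65 7a 66 78 36 36.  K' ⊕ opad = 0f 10 0c 12 5c 5c.
Inner input = (K'⊕ipad) ∥ m = 65 7a 66 78 36 36 ∥ ea d0 0b a5.
Inner hash: sum = 101+122+102+120+54+54+234+208+11+165 = 1171; mod 256 = 147 → 93.
Outer input = (K'⊕opad) ∥ inner = 0f 10 0c 12 5c 5c ∥ 93.
Outer hash (tag): sum = 15+16+12+18+92+92+147 = 392; mod 256 = 136 → 88.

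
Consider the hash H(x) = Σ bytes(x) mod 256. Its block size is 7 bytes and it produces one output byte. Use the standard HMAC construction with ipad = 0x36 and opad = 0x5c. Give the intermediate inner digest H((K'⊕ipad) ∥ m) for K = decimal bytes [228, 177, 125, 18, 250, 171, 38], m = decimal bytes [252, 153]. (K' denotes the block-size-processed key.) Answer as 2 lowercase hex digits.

Key decimal bytes [228, 177, 125, 18, 250, 171, 38] = e4 b1 7d 12 fa ab 26 is exactly B = 7 bytes: K' = e4 b1 7d 12 fa ab 26.
K' ⊕ ipad = d2 87 4b 24 cc 9d 10.
Inner input = d2 87 4b 24 cc 9d 10 ∥ fc 99.
Inner hash: sum = 210+135+75+36+204+157+16+252+153 = 1238; mod 256 = 214 → d6.

d6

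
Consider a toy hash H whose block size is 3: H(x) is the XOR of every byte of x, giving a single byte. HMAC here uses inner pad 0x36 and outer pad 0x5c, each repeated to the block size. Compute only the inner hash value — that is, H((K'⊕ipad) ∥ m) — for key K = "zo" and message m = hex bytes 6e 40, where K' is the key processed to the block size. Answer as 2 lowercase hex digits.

0d

Key "zo" = 7a 6f is 2 bytes ≤ B = 3; zero-pad to 3 bytes: K' = 7a 6f 00.
K' ⊕ ipad = 4c 59 36.
Inner input = 4c 59 36 ∥ 6e 40.
Inner hash: XOR 4c⊕59⊕36⊕6e⊕40 = 0d.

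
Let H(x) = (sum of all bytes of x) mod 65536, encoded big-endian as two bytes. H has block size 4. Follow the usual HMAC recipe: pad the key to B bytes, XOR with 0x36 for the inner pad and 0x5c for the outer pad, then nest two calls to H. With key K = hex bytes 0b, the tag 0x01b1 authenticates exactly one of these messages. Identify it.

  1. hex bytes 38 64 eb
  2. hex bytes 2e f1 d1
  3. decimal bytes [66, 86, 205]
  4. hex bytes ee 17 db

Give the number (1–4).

3

Key hex bytes 0b is 1 byte ≤ B = 4; zero-pad to 4 bytes: K' = 0b 00 00 00.
K' ⊕ ipad = 3d 36 36 36; K' ⊕ opad = 57 5c 5c 5c.
m1: inner = H(3d 36 36 36 38 64 eb) = 02 66; tag = H(57 5c 5c 5c 02 66) = 01d3
m2: inner = H(3d 36 36 36 2e f1 d1) = 02 cf; tag = H(57 5c 5c 5c 02 cf) = 023c
m3: inner = H(3d 36 36 36 42 56 cd) = 02 44; tag = H(57 5c 5c 5c 02 44) = 01b1 ← matches
m4: inner = H(3d 36 36 36 ee 17 db) = 02 bf; tag = H(57 5c 5c 5c 02 bf) = 022c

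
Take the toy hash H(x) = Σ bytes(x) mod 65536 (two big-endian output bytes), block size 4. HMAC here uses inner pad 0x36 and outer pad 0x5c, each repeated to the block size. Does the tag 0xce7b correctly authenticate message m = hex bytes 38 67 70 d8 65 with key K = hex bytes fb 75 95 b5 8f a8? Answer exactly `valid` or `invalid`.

Key hex bytes fb 75 95 b5 8f a8 is 6 bytes > B = 4, so hash it first: H(key) = 03 f1, then zero-pad to 4 bytes: K' = 03 f1 00 00.
K' ⊕ ipad = 35 c7 36 36; K' ⊕ opad = 5f ad 5c 5c.
Inner hash: sum = 53+199+54+54+56+103+112+216+101 = 948 → 03 b4.
Outer hash (recomputed tag): sum = 95+173+92+92+3+180 = 635 → 02 7b.
Recomputed tag = 027b; claimed = ce7b → mismatch.

invalid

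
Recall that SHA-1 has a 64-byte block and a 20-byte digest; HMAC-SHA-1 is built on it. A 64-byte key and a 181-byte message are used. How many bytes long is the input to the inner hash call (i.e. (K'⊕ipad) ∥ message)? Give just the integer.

245

Key is 64 ≤ 64 bytes, zero-padded: |K'| = 64.
Inner input = (K'⊕ipad) ∥ m → 64 + 181 = 245 bytes.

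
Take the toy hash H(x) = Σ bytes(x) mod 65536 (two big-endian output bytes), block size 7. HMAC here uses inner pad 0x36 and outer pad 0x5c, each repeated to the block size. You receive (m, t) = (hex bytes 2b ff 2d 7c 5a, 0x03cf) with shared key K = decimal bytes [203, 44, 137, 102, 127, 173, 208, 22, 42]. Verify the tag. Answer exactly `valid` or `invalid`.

Key decimal bytes [203, 44, 137, 102, 127, 173, 208, 22, 42] = cb 2c 89 66 7f ad d0 16 2a is 9 bytes > B = 7, so hash it first: H(key) = 04 22, then zero-pad to 7 bytes: K' = 04 22 00 00 00 00 00.
K' ⊕ ipad = 32 14 36 36 36 36 36; K' ⊕ opad = 58 7e 5c 5c 5c 5c 5c.
Inner hash: sum = 50+20+54+54+54+54+54+43+255+45+124+90 = 897 → 03 81.
Outer hash (recomputed tag): sum = 88+126+92+92+92+92+92+3+129 = 806 → 03 26.
Recomputed tag = 0326; claimed = 03cf → mismatch.

invalid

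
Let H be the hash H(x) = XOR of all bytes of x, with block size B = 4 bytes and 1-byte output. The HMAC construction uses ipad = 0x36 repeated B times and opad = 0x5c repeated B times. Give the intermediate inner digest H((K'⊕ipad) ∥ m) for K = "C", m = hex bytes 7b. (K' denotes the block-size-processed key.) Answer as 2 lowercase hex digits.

38

Key "C" = 43 is 1 byte ≤ B = 4; zero-pad to 4 bytes: K' = 43 00 00 00.
K' ⊕ ipad = 75 36 36 36.
Inner input = 75 36 36 36 ∥ 7b.
Inner hash: XOR 75⊕36⊕36⊕36⊕7b = 38.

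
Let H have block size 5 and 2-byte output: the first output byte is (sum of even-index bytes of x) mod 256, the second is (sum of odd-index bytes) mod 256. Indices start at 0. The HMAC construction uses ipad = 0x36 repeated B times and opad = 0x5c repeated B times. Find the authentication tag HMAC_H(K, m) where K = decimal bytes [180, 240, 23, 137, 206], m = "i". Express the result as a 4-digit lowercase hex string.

b31c

Key decimal bytes [180, 240, 23, 137, 206] = b4 f0 17 89 ce is exactly B = 5 bytes: K' = b4 f0 17 89 ce.
K' ⊕ ipad = 82 c6 21 bf f8.  K' ⊕ opad = e8 ac 4b d5 92.
Inner input = (K'⊕ipad) ∥ m = 82 c6 21 bf f8 ∥ 69.
Inner hash: even-index sum = 411 mod 256 = 155; odd-index sum = 494 mod 256 = 238 → 9b ee.
Outer input = (K'⊕opad) ∥ inner = e8 ac 4b d5 92 ∥ 9b ee.
Outer hash (tag): even-index sum = 691 mod 256 = 179; odd-index sum = 540 mod 256 = 28 → b3 1c.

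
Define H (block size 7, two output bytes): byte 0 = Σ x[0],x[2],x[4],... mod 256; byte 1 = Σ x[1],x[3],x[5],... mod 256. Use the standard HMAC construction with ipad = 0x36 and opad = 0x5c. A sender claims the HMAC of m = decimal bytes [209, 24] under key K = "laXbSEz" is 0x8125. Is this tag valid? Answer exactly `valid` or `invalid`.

invalid

Key "laXbSEz" = 6c 61 58 62 53 45 7a is exactly B = 7 bytes: K' = 6c 61 58 62 53 45 7a.
K' ⊕ ipad = 5a 57 6e 54 65 73 4c; K' ⊕ opad = 30 3d 04 3e 0f 19 26.
Inner hash: even-index sum = 401 mod 256 = 145; odd-index sum = 495 mod 256 = 239 → 91 ef.
Outer hash (recomputed tag): even-index sum = 344 mod 256 = 88; odd-index sum = 293 mod 256 = 37 → 58 25.
Recomputed tag = 5825; claimed = 8125 → mismatch.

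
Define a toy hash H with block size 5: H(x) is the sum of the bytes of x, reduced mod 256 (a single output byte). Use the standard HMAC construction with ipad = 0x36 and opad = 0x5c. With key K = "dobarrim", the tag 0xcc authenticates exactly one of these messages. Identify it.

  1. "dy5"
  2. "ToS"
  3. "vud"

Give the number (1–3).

1

Key "dobarrim" = 64 6f 62 61 72 72 69 6d is 8 bytes > B = 5, so hash it first: H(key) = 50, then zero-pad to 5 bytes: K' = 50 00 00 00 00.
K' ⊕ ipad = 66 36 36 36 36; K' ⊕ opad = 0c 5c 5c 5c 5c.
m1: inner = H(66 36 36 36 36 64 79 35) = 50; tag = H(0c 5c 5c 5c 5c 50) = cc ← matches
m2: inner = H(66 36 36 36 36 54 6f 53) = 54; tag = H(0c 5c 5c 5c 5c 54) = d0
m3: inner = H(66 36 36 36 36 76 75 64) = 8d; tag = H(0c 5c 5c 5c 5c 8d) = 09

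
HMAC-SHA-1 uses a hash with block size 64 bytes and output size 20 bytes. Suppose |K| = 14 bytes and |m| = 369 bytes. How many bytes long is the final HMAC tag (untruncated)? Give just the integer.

20

The tag is one SHA-1 digest: 20 bytes.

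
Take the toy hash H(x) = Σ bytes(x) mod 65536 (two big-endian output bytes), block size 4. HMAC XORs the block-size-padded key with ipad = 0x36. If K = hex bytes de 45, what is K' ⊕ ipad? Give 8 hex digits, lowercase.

Key hex bytes de 45 is 2 bytes ≤ B = 4; zero-pad to 4 bytes: K' = de 45 00 00.
XOR each byte with 0x36: de⊕36=e8, 45⊕36=73, 00⊕36=36, 00⊕36=36.

e8733636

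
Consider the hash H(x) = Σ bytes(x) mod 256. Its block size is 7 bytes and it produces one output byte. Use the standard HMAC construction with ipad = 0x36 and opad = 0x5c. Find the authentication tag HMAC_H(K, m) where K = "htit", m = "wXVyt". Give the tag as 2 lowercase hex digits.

Key "htit" = 68 74 69 74 is 4 bytes ≤ B = 7; zero-pad to 7 bytes: K' = 68 74 69 74 00 00 00.
K' ⊕ ipad = 5e 42 5f 42 36 36 36.  K' ⊕ opad = 34 28 35 28 5c 5c 5c.
Inner input = (K'⊕ipad) ∥ m = 5e 42 5f 42 36 36 36 ∥ 77 58 56 79 74.
Inner hash: sum = 94+66+95+66+54+54+54+119+88+86+121+116 = 1013; mod 256 = 245 → f5.
Outer input = (K'⊕opad) ∥ inner = 34 28 35 28 5c 5c 5c ∥ f5.
Outer hash (tag): sum = 52+40+53+40+92+92+92+245 = 706; mod 256 = 194 → c2.

c2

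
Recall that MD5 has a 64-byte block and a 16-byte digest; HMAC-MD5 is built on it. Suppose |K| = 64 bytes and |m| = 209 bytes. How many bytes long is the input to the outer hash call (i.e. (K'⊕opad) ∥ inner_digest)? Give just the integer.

80

Key is 64 ≤ 64 bytes, zero-padded: |K'| = 64.
Outer input = (K'⊕opad) ∥ H(inner) → 64 + 16 = 80 bytes.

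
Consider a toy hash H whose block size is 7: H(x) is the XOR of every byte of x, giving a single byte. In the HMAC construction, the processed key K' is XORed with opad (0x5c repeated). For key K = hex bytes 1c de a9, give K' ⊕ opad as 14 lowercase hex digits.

Key hex bytes 1c de a9 is 3 bytes ≤ B = 7; zero-pad to 7 bytes: K' = 1c de a9 00 00 00 00.
XOR each byte with 0x5c: 1c⊕5c=40, de⊕5c=82, a9⊕5c=f5, 00⊕5c=5c, 00⊕5c=5c, 00⊕5c=5c, 00⊕5c=5c.

4082f55c5c5c5c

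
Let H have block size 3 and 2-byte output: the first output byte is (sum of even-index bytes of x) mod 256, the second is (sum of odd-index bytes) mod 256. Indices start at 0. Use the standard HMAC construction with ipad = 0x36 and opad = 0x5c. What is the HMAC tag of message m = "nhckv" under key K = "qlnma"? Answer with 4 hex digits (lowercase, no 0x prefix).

ae04

Key "qlnma" = 71 6c 6e 6d 61 is 5 bytes > B = 3, so hash it first: H(key) = 40 d9, then zero-pad to 3 bytes: K' = 40 d9 00.
K' ⊕ ipad = 76 ef 36.  K' ⊕ opad = 1c 85 5c.
Inner input = (K'⊕ipad) ∥ m = 76 ef 36 ∥ 6e 68 63 6b 76.
Inner hash: even-index sum = 383 mod 256 = 127; odd-index sum = 566 mod 256 = 54 → 7f 36.
Outer input = (K'⊕opad) ∥ inner = 1c 85 5c ∥ 7f 36.
Outer hash (tag): even-index sum = 174 mod 256 = 174; odd-index sum = 260 mod 256 = 4 → ae 04.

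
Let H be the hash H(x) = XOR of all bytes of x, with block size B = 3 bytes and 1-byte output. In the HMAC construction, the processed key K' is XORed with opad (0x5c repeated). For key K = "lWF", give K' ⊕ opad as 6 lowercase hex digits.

Key "lWF" = 6c 57 46 is exactly B = 3 bytes: K' = 6c 57 46.
XOR each byte with 0x5c: 6c⊕5c=30, 57⊕5c=0b, 46⊕5c=1a.

300b1a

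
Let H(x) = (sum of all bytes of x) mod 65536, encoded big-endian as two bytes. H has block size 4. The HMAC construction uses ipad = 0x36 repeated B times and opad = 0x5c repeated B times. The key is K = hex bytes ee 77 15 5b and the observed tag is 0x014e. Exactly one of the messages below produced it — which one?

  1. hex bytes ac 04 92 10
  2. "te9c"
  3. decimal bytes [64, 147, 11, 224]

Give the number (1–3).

Key hex bytes ee 77 15 5b is exactly B = 4 bytes: K' = ee 77 15 5b.
K' ⊕ ipad = d8 41 23 6d; K' ⊕ opad = b2 2b 49 07.
m1: inner = H(d8 41 23 6d ac 04 92 10) = 02 fb; tag = H(b2 2b 49 07 02 fb) = 022a
m2: inner = H(d8 41 23 6d 74 65 39 63) = 03 1e; tag = H(b2 2b 49 07 03 1e) = 014e ← matches
m3: inner = H(d8 41 23 6d 40 93 0b e0) = 03 67; tag = H(b2 2b 49 07 03 67) = 0197

2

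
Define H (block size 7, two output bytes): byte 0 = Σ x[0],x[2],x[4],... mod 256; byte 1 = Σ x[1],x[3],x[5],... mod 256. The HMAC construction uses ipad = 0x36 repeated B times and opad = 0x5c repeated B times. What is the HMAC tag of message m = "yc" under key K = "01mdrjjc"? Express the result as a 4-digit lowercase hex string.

724a

Key "01mdrjjc" = 30 31 6d 64 72 6a 6a 63 is 8 bytes > B = 7, so hash it first: H(key) = 79 62, then zero-pad to 7 bytes: K' = 79 62 00 00 00 00 00.
K' ⊕ ipad = 4f 54 36 36 36 36 36.  K' ⊕ opad = 25 3e 5c 5c 5c 5c 5c.
Inner input = (K'⊕ipad) ∥ m = 4f 54 36 36 36 36 36 ∥ 79 63.
Inner hash: even-index sum = 340 mod 256 = 84; odd-index sum = 313 mod 256 = 57 → 54 39.
Outer input = (K'⊕opad) ∥ inner = 25 3e 5c 5c 5c 5c 5c ∥ 54 39.
Outer hash (tag): even-index sum = 370 mod 256 = 114; odd-index sum = 330 mod 256 = 74 → 72 4a.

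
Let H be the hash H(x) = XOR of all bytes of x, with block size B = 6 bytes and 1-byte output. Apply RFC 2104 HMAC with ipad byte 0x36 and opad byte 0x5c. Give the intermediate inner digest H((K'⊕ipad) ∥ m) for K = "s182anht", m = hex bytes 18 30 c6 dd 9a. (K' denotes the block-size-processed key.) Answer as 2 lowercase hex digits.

Key "s182anht" = 73 31 38 32 61 6e 68 74 is 8 bytes > B = 6, so hash it first: H(key) = 5b, then zero-pad to 6 bytes: K' = 5b 00 00 00 00 00.
K' ⊕ ipad = 6d 36 36 36 36 36.
Inner input = 6d 36 36 36 36 36 ∥ 18 30 c6 dd 9a.
Inner hash: XOR 6d⊕36⊕36⊕36⊕36⊕36⊕18⊕30⊕c6⊕dd⊕9a = f2.

f2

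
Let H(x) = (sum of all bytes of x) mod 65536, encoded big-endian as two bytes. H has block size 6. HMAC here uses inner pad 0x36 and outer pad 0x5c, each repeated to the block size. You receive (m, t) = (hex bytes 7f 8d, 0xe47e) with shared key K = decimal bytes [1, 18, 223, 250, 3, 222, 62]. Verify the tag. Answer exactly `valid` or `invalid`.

Key decimal bytes [1, 18, 223, 250, 3, 222, 62] = 01 12 df fa 03 de 3e is 7 bytes > B = 6, so hash it first: H(key) = 03 0b, then zero-pad to 6 bytes: K' = 03 0b 00 00 00 00.
K' ⊕ ipad = 35 3d 36 36 36 36; K' ⊕ opad = 5f 57 5c 5c 5c 5c.
Inner hash: sum = 53+61+54+54+54+54+127+141 = 598 → 02 56.
Outer hash (recomputed tag): sum = 95+87+92+92+92+92+2+86 = 638 → 02 7e.
Recomputed tag = 027e; claimed = e47e → mismatch.

invalid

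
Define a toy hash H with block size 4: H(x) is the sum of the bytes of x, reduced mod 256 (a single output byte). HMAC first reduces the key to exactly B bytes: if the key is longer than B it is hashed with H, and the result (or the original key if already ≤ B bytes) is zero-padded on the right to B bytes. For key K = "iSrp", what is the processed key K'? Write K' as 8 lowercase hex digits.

Key "iSrp" = 69 53 72 70 is exactly B = 4 bytes: K' = 69 53 72 70.

69537270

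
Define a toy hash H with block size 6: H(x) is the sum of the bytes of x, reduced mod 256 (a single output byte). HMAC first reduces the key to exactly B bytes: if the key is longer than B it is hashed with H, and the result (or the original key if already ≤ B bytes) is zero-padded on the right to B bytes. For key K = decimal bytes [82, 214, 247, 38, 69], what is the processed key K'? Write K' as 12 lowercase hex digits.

Key decimal bytes [82, 214, 247, 38, 69] = 52 d6 f7 26 45 is 5 bytes ≤ B = 6; zero-pad to 6 bytes: K' = 52 d6 f7 26 45 00.

52d6f7264500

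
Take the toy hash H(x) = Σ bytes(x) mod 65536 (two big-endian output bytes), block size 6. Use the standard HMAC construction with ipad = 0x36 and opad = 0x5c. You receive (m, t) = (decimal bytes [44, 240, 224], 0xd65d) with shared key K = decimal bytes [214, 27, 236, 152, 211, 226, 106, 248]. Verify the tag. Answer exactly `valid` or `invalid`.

invalid

Key decimal bytes [214, 27, 236, 152, 211, 226, 106, 248] = d6 1b ec 98 d3 e2 6a f8 is 8 bytes > B = 6, so hash it first: H(key) = 05 8c, then zero-pad to 6 bytes: K' = 05 8c 00 00 00 00.
K' ⊕ ipad = 33 ba 36 36 36 36; K' ⊕ opad = 59 d0 5c 5c 5c 5c.
Inner hash: sum = 51+186+54+54+54+54+44+240+224 = 961 → 03 c1.
Outer hash (recomputed tag): sum = 89+208+92+92+92+92+3+193 = 861 → 03 5d.
Recomputed tag = 035d; claimed = d65d → mismatch.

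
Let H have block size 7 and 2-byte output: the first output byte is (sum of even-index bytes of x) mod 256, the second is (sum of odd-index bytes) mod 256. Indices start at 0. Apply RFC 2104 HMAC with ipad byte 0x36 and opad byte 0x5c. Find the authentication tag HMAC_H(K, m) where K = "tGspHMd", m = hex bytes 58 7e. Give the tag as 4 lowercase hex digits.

Key "tGspHMd" = 74 47 73 70 48 4d 64 is exactly B = 7 bytes: K' = 74 47 73 70 48 4d 64.
K' ⊕ ipad = 42 71 45 46 7e 7b 52.  K' ⊕ opad = 28 1b 2f 2c 14 11 38.
Inner input = (K'⊕ipad) ∥ m = 42 71 45 46 7e 7b 52 ∥ 58 7e.
Inner hash: even-index sum = 469 mod 256 = 213; odd-index sum = 394 mod 256 = 138 → d5 8a.
Outer input = (K'⊕opad) ∥ inner = 28 1b 2f 2c 14 11 38 ∥ d5 8a.
Outer hash (tag): even-index sum = 301 mod 256 = 45; odd-index sum = 301 mod 256 = 45 → 2d 2d.

2d2d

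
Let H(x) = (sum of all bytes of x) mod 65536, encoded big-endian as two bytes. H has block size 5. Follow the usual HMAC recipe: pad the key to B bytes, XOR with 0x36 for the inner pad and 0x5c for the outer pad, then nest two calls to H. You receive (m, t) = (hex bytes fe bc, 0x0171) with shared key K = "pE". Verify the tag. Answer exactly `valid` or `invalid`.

valid

Key "pE" = 70 45 is 2 bytes ≤ B = 5; zero-pad to 5 bytes: K' = 70 45 00 00 00.
K' ⊕ ipad = 46 73 36 36 36; K' ⊕ opad = 2c 19 5c 5c 5c.
Inner hash: sum = 70+115+54+54+54+254+188 = 789 → 03 15.
Outer hash (recomputed tag): sum = 44+25+92+92+92+3+21 = 369 → 01 71.
Recomputed tag = 0171; claimed = 0171 → match.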